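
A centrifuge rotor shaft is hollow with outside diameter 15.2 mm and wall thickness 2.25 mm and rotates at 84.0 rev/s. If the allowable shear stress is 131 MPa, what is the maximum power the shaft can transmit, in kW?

J = π(d_o⁴ − d_i⁴)/32 = π(0.0152⁴ − 0.0107⁴)/32 = 3.954×10^-9 m⁴.
T_max = τ_allow·J/r = 1.31×10^8 × 3.954×10^-9 / 0.00760 = 68.15 N·m.
ω = 2π·84.0 = 527.8 rad/s, so P_max = T_max·ω = 3.597×10^4 W.

36.0 kW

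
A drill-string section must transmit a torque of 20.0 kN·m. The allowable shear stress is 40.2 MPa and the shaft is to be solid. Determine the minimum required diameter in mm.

For a solid shaft τ_max = 16T/(πd³), so d = (16T/(π τ_allow))^(1/3) = (16·20000/(π·4.02×10^7))^(1/3) = 0.1363 m.

136 mm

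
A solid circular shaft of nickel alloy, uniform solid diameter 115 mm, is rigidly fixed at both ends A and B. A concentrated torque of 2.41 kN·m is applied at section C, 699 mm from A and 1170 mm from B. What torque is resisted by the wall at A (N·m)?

With uniform GJ and both ends fixed, compatibility θ_AC = θ_CB gives T_A·a = T_B·b, together with T_A + T_B = T₀.
T_A = T₀·b/(a+b) = 2410·1170/1869 = 1509 N·m; T_B = 901.3 N·m.

1510 N·m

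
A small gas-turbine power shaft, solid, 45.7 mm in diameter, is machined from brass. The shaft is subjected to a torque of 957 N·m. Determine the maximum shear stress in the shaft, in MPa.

51.1 MPa

J = πd⁴/32 = π(0.0457)⁴/32 = 4.282×10^-7 m⁴.
τ_max = T·r/J = 957.0 × 0.0229 / 4.282×10^-7 = 5.107×10^7 Pa.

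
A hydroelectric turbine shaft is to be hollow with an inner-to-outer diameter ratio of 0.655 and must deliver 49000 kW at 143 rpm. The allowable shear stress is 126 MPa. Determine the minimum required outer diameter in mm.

ω = 2π·143/60 = 14.97 rad/s, so T = P/ω = 49000×10³ / 14.97 = 3.272e6 N·m.
For a hollow shaft with d_i/d_o = 0.655: τ_max = 16T/(π d_o³ (1−k⁴)), so d_o = [16T/(π τ_allow (1−k⁴))]^(1/3) = [16·3.272e6/(π·1.26×10^8·0.8159)]^(1/3) = 0.5452 m.

545 mm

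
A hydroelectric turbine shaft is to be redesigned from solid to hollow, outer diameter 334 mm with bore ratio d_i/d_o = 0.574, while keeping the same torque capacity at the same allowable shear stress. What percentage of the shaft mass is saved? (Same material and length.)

27.6 %

Equal τ_max and T ⇒ the solid shaft needs d_s³ = d_o³(1−k⁴), so d_s = 334·(1−0.574⁴)^(1/3) = 321.4 mm.
Area ratio A_h/A_s = d_o²(1−k²)/d_s² = (1−k²)/(1−k⁴)^(2/3) = 0.7239.
Mass saving = 1 − 0.7239 = 27.6 %.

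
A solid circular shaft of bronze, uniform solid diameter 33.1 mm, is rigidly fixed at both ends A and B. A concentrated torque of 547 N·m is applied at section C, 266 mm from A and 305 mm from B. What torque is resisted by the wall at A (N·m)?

292 N·m

With uniform GJ and both ends fixed, compatibility θ_AC = θ_CB gives T_A·a = T_B·b, together with T_A + T_B = T₀.
T_A = T₀·b/(a+b) = 547.0·305/571.0 = 292.2 N·m; T_B = 254.8 N·m.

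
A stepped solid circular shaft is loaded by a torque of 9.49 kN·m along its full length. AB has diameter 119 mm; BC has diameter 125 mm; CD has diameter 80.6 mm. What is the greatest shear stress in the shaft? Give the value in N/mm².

92.3 N/mm²

Under the same torque, τ_max = 16T/(πd³) is largest where d is smallest — segment CD (d = 80.6 mm).
τ_max = 16·9490/(π·(0.0806)³) = 9.231×10^7 Pa.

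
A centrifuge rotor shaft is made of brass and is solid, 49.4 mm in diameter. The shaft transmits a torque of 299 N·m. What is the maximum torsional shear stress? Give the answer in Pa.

1.26e7 Pa

J = πd⁴/32 = π(0.0494)⁴/32 = 5.847×10^-7 m⁴.
τ_max = T·r/J = 299.0 × 0.0247 / 5.847×10^-7 = 1.263×10^7 Pa.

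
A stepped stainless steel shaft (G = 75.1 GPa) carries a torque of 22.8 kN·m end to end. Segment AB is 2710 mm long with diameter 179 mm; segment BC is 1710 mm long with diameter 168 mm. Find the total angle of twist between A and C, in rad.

J_AB = π(0.179)⁴/32 = 1.01×10^-4 m⁴; J_BC = π(0.168)⁴/32 = 7.82×10^-5 m⁴.
θ = (T/G)·Σ L_i/J_i = (22800/75.1×10⁹)·(2.71/1.01×10^-4 + 1.71/7.82×10^-5) = 0.01480 rad.

0.0148 rad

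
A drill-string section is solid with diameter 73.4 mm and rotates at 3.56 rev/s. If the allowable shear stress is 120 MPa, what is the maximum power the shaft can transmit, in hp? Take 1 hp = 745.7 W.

J = πd⁴/32 = π(0.0734)⁴/32 = 2.850×10^-6 m⁴.
T_max = τ_allow·J/r = 1.20×10^8 × 2.850×10^-6 / 0.0367 = 9317 N·m.
ω = 2π·3.56 = 22.37 rad/s, so P_max = T_max·ω = 2.084×10^5 W.

279 hp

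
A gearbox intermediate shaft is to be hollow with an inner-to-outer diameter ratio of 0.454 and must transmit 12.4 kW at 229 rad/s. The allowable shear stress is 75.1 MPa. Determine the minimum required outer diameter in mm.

ω = 229 rad/s, so T = P/ω = 12.4×10³ / 229.0 = 54.15 N·m.
For a hollow shaft with d_i/d_o = 0.454: τ_max = 16T/(π d_o³ (1−k⁴)), so d_o = [16T/(π τ_allow (1−k⁴))]^(1/3) = [16·54.15/(π·7.51×10^7·0.9575)]^(1/3) = 0.01565 m.

15.7 mm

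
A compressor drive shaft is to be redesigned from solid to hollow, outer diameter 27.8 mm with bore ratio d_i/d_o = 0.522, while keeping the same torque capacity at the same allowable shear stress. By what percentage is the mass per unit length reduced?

23.4 %

Equal τ_max and T ⇒ the solid shaft needs d_s³ = d_o³(1−k⁴), so d_s = 27.8·(1−0.522⁴)^(1/3) = 27.09 mm.
Area ratio A_h/A_s = d_o²(1−k²)/d_s² = (1−k²)/(1−k⁴)^(2/3) = 0.7659.
Mass saving = 1 − 0.7659 = 23.4 %.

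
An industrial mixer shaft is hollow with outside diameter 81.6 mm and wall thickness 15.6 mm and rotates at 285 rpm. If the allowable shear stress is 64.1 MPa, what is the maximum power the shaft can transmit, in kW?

174 kW

J = π(d_o⁴ − d_i⁴)/32 = π(0.0816⁴ − 0.0504⁴)/32 = 3.719×10^-6 m⁴.
T_max = τ_allow·J/r = 6.41×10^7 × 3.719×10^-6 / 0.0408 = 5843 N·m.
ω = 2π·285/60 = 29.85 rad/s, so P_max = T_max·ω = 1.744×10^5 W.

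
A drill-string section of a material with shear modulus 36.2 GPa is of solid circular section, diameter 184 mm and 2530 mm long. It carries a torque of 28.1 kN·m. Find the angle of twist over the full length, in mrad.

J = πd⁴/32 = π(0.184)⁴/32 = 1.125×10^-4 m⁴.
θ = T·L/(G·J) = 28100 × 2.53 / (36.2×10⁹ × 1.125×10^-4) = 0.01745 rad.

17.5 mrad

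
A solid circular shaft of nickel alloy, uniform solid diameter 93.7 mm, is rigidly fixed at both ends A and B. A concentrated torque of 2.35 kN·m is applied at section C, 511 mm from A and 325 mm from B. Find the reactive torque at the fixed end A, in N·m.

914 N·m

With uniform GJ and both ends fixed, compatibility θ_AC = θ_CB gives T_A·a = T_B·b, together with T_A + T_B = T₀.
T_A = T₀·b/(a+b) = 2350·325/836.0 = 913.6 N·m; T_B = 1436 N·m.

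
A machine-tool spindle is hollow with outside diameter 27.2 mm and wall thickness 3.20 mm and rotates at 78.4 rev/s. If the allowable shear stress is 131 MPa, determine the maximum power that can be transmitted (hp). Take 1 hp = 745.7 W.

J = π(d_o⁴ − d_i⁴)/32 = π(0.0272⁴ − 0.0208⁴)/32 = 3.536×10^-8 m⁴.
T_max = τ_allow·J/r = 1.31×10^8 × 3.536×10^-8 / 0.0136 = 340.6 N·m.
ω = 2π·78.4 = 492.6 rad/s, so P_max = T_max·ω = 1.678×10^5 W.

225 hp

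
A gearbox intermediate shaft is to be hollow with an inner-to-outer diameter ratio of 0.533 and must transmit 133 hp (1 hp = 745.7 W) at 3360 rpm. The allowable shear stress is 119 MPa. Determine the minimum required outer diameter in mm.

ω = 2π·3360/60 = 351.9 rad/s, so T = P/ω = 133×745.7 / 351.9 = 281.9 N·m.
For a hollow shaft with d_i/d_o = 0.533: τ_max = 16T/(π d_o³ (1−k⁴)), so d_o = [16T/(π τ_allow (1−k⁴))]^(1/3) = [16·281.9/(π·1.19×10^8·0.9193)]^(1/3) = 0.02359 m.

23.6 mm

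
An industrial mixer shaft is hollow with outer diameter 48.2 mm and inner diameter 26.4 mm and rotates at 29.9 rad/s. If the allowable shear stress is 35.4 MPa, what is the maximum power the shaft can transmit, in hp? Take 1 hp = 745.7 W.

28.4 hp

J = π(d_o⁴ − d_i⁴)/32 = π(0.0482⁴ − 0.0264⁴)/32 = 4.822×10^-7 m⁴.
T_max = τ_allow·J/r = 3.54×10^7 × 4.822×10^-7 / 0.0241 = 708.3 N·m.
ω = 29.9 rad/s, so P_max = T_max·ω = 2.118×10^4 W.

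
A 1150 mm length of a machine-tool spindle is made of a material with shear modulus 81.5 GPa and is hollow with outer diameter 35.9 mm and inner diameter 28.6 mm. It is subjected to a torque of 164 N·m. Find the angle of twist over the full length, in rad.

0.0238 rad

J = π(d_o⁴ − d_i⁴)/32 = π(0.0359⁴ − 0.0286⁴)/32 = 9.739×10^-8 m⁴.
θ = T·L/(G·J) = 164.0 × 1.15 / (81.5×10⁹ × 9.739×10^-8) = 0.02376 rad.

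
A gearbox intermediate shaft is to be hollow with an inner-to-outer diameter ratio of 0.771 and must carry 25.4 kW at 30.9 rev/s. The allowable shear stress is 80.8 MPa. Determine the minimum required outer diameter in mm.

23.4 mm

ω = 2π·30.9 = 194.2 rad/s, so T = P/ω = 25.4×10³ / 194.2 = 130.8 N·m.
For a hollow shaft with d_i/d_o = 0.771: τ_max = 16T/(π d_o³ (1−k⁴)), so d_o = [16T/(π τ_allow (1−k⁴))]^(1/3) = [16·130.8/(π·8.08×10^7·0.6466)]^(1/3) = 0.02336 m.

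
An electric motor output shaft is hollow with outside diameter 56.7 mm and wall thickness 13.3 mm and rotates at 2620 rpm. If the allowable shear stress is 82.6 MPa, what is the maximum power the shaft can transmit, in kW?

747 kW

J = π(d_o⁴ − d_i⁴)/32 = π(0.0567⁴ − 0.0301⁴)/32 = 9.341×10^-7 m⁴.
T_max = τ_allow·J/r = 8.26×10^7 × 9.341×10^-7 / 0.0284 = 2722 N·m.
ω = 2π·2620/60 = 274.4 rad/s, so P_max = T_max·ω = 7.467×10^5 W.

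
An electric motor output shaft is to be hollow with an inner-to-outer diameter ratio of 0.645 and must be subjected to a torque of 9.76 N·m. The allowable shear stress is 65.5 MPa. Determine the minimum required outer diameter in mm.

For a hollow shaft with d_i/d_o = 0.645: τ_max = 16T/(π d_o³ (1−k⁴)), so d_o = [16T/(π τ_allow (1−k⁴))]^(1/3) = [16·9.760/(π·6.55×10^7·0.8269)]^(1/3) = 0.009718 m.

9.72 mm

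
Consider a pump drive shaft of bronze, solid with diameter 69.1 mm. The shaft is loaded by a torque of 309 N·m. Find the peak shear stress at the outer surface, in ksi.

0.692 ksi

J = πd⁴/32 = π(0.0691)⁴/32 = 2.238×10^-6 m⁴.
τ_max = T·r/J = 309.0 × 0.0345 / 2.238×10^-6 = 4.770×10^6 Pa.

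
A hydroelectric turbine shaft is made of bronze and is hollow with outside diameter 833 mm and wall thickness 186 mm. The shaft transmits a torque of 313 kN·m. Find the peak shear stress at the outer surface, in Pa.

J = π(d_o⁴ − d_i⁴)/32 = π(0.833⁴ − 0.461⁴)/32 = 0.04284 m⁴.
τ_max = T·r/J = 313000 × 0.416 / 0.04284 = 3.043×10^6 Pa.

3.04e6 Pa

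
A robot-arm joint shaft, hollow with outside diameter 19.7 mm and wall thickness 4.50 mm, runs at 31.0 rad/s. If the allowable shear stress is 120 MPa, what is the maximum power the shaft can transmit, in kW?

J = π(d_o⁴ − d_i⁴)/32 = π(0.0197⁴ − 0.0107⁴)/32 = 1.350×10^-8 m⁴.
T_max = τ_allow·J/r = 1.20×10^8 × 1.350×10^-8 / 0.00985 = 164.5 N·m.
ω = 31.0 rad/s, so P_max = T_max·ω = 5098 W.

5.10 kW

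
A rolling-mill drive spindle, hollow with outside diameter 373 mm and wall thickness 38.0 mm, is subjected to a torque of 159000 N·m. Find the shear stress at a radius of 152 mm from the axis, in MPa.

21.3 MPa

J = π(d_o⁴ − d_i⁴)/32 = π(0.373⁴ − 0.297⁴)/32 = 1.136×10^-3 m⁴.
Shear stress varies linearly with radius: τ = T·r/J = 159000 × 0.152 / 1.136×10^-3 = 2.127×10^7 Pa.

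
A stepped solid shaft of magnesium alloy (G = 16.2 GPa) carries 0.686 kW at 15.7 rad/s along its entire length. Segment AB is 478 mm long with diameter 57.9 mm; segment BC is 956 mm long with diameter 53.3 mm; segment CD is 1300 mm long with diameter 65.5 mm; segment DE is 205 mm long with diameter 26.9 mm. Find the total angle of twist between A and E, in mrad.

17.1 mrad

ω = 15.7 rad/s, so T = P/ω = 0.686×10³ / 15.70 = 43.69 N·m.
J_AB = π(0.0579)⁴/32 = 1.10×10^-6 m⁴; J_BC = π(0.0533)⁴/32 = 7.92×10^-7 m⁴; J_CD = π(0.0655)⁴/32 = 1.81×10^-6 m⁴; J_DE = π(0.0269)⁴/32 = 5.14×10^-8 m⁴.
θ = (T/G)·Σ L_i/J_i = (43.69/16.2×10⁹)·(0.478/1.10×10^-6 + 0.956/7.92×10^-7 + 1.30/1.81×10^-6 + 0.205/5.14×10^-8) = 0.01712 rad.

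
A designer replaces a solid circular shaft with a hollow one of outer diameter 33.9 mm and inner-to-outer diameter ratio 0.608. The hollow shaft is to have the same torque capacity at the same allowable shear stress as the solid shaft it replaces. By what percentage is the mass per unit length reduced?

30.5 %

Equal τ_max and T ⇒ the solid shaft needs d_s³ = d_o³(1−k⁴), so d_s = 33.9·(1−0.608⁴)^(1/3) = 32.28 mm.
Area ratio A_h/A_s = d_o²(1−k²)/d_s² = (1−k²)/(1−k⁴)^(2/3) = 0.6952.
Mass saving = 1 − 0.6952 = 30.5 %.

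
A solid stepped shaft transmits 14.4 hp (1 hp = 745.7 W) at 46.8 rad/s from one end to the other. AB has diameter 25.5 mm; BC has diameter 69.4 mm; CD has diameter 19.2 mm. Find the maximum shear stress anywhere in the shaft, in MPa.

ω = 46.8 rad/s, so T = P/ω = 14.4×745.7 / 46.80 = 229.4 N·m.
Under the same torque, τ_max = 16T/(πd³) is largest where d is smallest — segment CD (d = 19.2 mm).
τ_max = 16·229.4/(π·(0.0192)³) = 1.651×10^8 Pa.

165 MPa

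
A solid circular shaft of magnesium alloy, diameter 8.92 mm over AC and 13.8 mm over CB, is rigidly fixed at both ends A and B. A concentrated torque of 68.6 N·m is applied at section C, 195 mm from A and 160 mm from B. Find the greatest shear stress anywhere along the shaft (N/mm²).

Compatibility: T_A·a/J_AC = T_B·b/J_CB with T_A + T_B = T₀.
J_AC = 6.22×10^-10 m⁴, J_CB = 3.56×10^-9 m⁴, so T_A = T₀·(J_AC/a)/((J_AC/a)+(J_CB/b)) = 8.594 N·m, T_B = 60.01 N·m.
τ in each portion: τ_AC = 6.17×10^7 Pa, τ_CB = 1.16×10^8 Pa; maximum is in CB.
τ_max = T_CB·r/J = 60.01·0.00690/3.56×10^-9 = 1.163×10^8 Pa.

116 N/mm²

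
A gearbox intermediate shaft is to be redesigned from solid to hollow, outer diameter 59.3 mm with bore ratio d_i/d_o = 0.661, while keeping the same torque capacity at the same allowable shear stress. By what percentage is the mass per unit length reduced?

Equal τ_max and T ⇒ the solid shaft needs d_s³ = d_o³(1−k⁴), so d_s = 59.3·(1−0.661⁴)^(1/3) = 55.26 mm.
Area ratio A_h/A_s = d_o²(1−k²)/d_s² = (1−k²)/(1−k⁴)^(2/3) = 0.6485.
Mass saving = 1 − 0.6485 = 35.2 %.

35.2 %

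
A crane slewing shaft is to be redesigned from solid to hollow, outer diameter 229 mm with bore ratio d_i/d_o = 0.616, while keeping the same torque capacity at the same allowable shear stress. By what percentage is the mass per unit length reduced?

Equal τ_max and T ⇒ the solid shaft needs d_s³ = d_o³(1−k⁴), so d_s = 229·(1−0.616⁴)^(1/3) = 217.4 mm.
Area ratio A_h/A_s = d_o²(1−k²)/d_s² = (1−k²)/(1−k⁴)^(2/3) = 0.6883.
Mass saving = 1 − 0.6883 = 31.2 %.

31.2 %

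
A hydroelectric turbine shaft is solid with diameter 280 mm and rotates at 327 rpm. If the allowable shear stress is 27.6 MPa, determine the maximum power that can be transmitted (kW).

J = πd⁴/32 = π(0.280)⁴/32 = 6.034×10^-4 m⁴.
T_max = τ_allow·J/r = 2.76×10^7 × 6.034×10^-4 / 0.140 = 119000 N·m.
ω = 2π·327/60 = 34.24 rad/s, so P_max = T_max·ω = 4.074×10^6 W.

4070 kW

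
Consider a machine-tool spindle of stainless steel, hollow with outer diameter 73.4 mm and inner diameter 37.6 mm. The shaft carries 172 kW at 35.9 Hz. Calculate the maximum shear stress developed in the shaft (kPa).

10500 kPa

ω = 2π·35.9 = 225.6 rad/s, so T = P/ω = 172×10³ / 225.6 = 762.5 N·m.
J = π(d_o⁴ − d_i⁴)/32 = π(0.0734⁴ − 0.0376⁴)/32 = 2.653×10^-6 m⁴.
τ_max = T·r/J = 762.5 × 0.0367 / 2.653×10^-6 = 1.055×10^7 Pa.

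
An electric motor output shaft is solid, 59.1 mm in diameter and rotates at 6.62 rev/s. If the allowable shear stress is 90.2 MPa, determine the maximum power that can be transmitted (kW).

152 kW

J = πd⁴/32 = π(0.0591)⁴/32 = 1.198×10^-6 m⁴.
T_max = τ_allow·J/r = 9.02×10^7 × 1.198×10^-6 / 0.0295 = 3656 N·m.
ω = 2π·6.62 = 41.59 rad/s, so P_max = T_max·ω = 1.521×10^5 W.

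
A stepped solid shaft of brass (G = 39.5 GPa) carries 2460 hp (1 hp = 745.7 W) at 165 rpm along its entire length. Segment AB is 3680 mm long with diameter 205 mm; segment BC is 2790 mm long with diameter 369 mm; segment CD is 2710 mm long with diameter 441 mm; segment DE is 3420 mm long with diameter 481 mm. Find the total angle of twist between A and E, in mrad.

ω = 2π·165/60 = 17.28 rad/s, so T = P/ω = 2460×745.7 / 17.28 = 106200 N·m.
J_AB = π(0.205)⁴/32 = 1.73×10^-4 m⁴; J_BC = π(0.369)⁴/32 = 1.82×10^-3 m⁴; J_CD = π(0.441)⁴/32 = 3.71×10^-3 m⁴; J_DE = π(0.481)⁴/32 = 5.26×10^-3 m⁴.
θ = (T/G)·Σ L_i/J_i = (106200/39.5×10⁹)·(3.68/1.73×10^-4 + 2.79/1.82×10^-3 + 2.71/3.71×10^-3 + 3.42/5.26×10^-3) = 0.06488 rad.

64.9 mrad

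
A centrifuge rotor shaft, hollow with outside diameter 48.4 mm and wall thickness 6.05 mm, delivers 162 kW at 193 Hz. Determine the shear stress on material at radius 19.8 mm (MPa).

7.18 MPa

ω = 2π·193 = 1213 rad/s, so T = P/ω = 162×10³ / 1213 = 133.6 N·m.
J = π(d_o⁴ − d_i⁴)/32 = π(0.0484⁴ − 0.0363⁴)/32 = 3.683×10^-7 m⁴.
Shear stress varies linearly with radius: τ = T·r/J = 133.6 × 0.0198 / 3.683×10^-7 = 7.182×10^6 Pa.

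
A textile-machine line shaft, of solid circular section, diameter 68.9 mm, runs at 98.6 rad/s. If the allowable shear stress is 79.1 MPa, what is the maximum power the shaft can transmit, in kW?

501 kW

J = πd⁴/32 = π(0.0689)⁴/32 = 2.212×10^-6 m⁴.
T_max = τ_allow·J/r = 7.91×10^7 × 2.212×10^-6 / 0.0345 = 5080 N·m.
ω = 98.6 rad/s, so P_max = T_max·ω = 5.009×10^5 W.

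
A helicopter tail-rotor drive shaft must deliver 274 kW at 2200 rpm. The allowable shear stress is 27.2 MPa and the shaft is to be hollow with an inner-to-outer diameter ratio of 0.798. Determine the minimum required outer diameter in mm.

ω = 2π·2200/60 = 230.4 rad/s, so T = P/ω = 274×10³ / 230.4 = 1189 N·m.
For a hollow shaft with d_i/d_o = 0.798: τ_max = 16T/(π d_o³ (1−k⁴)), so d_o = [16T/(π τ_allow (1−k⁴))]^(1/3) = [16·1189/(π·2.72×10^7·0.5945)]^(1/3) = 0.07209 m.

72.1 mm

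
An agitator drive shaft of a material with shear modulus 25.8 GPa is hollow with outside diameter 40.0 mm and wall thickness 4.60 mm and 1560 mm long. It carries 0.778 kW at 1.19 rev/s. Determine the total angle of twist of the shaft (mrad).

ω = 2π·1.19 = 7.477 rad/s, so T = P/ω = 0.778×10³ / 7.477 = 104.1 N·m.
J = π(d_o⁴ − d_i⁴)/32 = π(0.0400⁴ − 0.0308⁴)/32 = 1.630×10^-7 m⁴.
θ = T·L/(G·J) = 104.1 × 1.56 / (25.8×10⁹ × 1.630×10^-7) = 0.03860 rad.

38.6 mrad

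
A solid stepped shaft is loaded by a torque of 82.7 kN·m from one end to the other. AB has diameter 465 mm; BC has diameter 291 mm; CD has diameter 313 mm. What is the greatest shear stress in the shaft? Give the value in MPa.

17.1 MPa

Under the same torque, τ_max = 16T/(πd³) is largest where d is smallest — segment BC (d = 291 mm).
τ_max = 16·82700/(π·(0.291)³) = 1.709×10^7 Pa.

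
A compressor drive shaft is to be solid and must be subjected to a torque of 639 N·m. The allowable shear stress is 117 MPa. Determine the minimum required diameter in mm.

For a solid shaft τ_max = 16T/(πd³), so d = (16T/(π τ_allow))^(1/3) = (16·639.0/(π·1.17×10^8))^(1/3) = 0.03030 m.

30.3 mm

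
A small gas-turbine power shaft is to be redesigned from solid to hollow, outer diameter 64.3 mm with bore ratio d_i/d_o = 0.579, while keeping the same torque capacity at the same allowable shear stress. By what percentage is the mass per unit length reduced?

Equal τ_max and T ⇒ the solid shaft needs d_s³ = d_o³(1−k⁴), so d_s = 64.3·(1−0.579⁴)^(1/3) = 61.79 mm.
Area ratio A_h/A_s = d_o²(1−k²)/d_s² = (1−k²)/(1−k⁴)^(2/3) = 0.7197.
Mass saving = 1 − 0.7197 = 28.0 %.

28.0 %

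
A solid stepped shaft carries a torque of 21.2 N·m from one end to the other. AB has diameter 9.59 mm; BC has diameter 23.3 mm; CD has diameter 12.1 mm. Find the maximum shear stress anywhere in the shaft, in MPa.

Under the same torque, τ_max = 16T/(πd³) is largest where d is smallest — segment AB (d = 9.59 mm).
τ_max = 16·21.20/(π·(0.00959)³) = 1.224×10^8 Pa.

122 MPa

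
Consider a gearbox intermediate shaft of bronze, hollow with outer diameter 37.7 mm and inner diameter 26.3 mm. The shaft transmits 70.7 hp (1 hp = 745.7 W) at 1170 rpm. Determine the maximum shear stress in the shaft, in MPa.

ω = 2π·1170/60 = 122.5 rad/s, so T = P/ω = 70.7×745.7 / 122.5 = 430.3 N·m.
J = π(d_o⁴ − d_i⁴)/32 = π(0.0377⁴ − 0.0263⁴)/32 = 1.513×10^-7 m⁴.
τ_max = T·r/J = 430.3 × 0.0189 / 1.513×10^-7 = 5.359×10^7 Pa.

53.6 MPa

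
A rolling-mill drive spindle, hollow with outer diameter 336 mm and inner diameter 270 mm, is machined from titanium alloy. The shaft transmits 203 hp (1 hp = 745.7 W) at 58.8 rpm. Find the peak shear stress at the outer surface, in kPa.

5660 kPa

ω = 2π·58.8/60 = 6.158 rad/s, so T = P/ω = 203×745.7 / 6.158 = 24580 N·m.
J = π(d_o⁴ − d_i⁴)/32 = π(0.336⁴ − 0.270⁴)/32 = 7.295×10^-4 m⁴.
τ_max = T·r/J = 24580 × 0.168 / 7.295×10^-4 = 5.661×10^6 Pa.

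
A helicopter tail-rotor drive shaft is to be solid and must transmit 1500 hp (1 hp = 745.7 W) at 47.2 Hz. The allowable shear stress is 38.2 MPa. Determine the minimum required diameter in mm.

ω = 2π·47.2 = 296.6 rad/s, so T = P/ω = 1500×745.7 / 296.6 = 3772 N·m.
For a solid shaft τ_max = 16T/(πd³), so d = (16T/(π τ_allow))^(1/3) = (16·3772/(π·3.82×10^7))^(1/3) = 0.07952 m.

79.5 mm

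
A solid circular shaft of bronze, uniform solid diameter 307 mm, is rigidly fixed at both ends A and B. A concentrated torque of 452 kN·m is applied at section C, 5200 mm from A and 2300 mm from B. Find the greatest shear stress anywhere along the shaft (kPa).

With uniform GJ and both ends fixed, compatibility θ_AC = θ_CB gives T_A·a = T_B·b, together with T_A + T_B = T₀.
T_A = T₀·b/(a+b) = 452000·2300/7500 = 138600 N·m; T_B = 313400 N·m.
τ in each portion: τ_AC = 2.44×10^7 Pa, τ_CB = 5.52×10^7 Pa; maximum is in CB.
τ_max = T_CB·r/J = 313400·0.153/8.72×10^-4 = 5.516×10^7 Pa.

55200 kPa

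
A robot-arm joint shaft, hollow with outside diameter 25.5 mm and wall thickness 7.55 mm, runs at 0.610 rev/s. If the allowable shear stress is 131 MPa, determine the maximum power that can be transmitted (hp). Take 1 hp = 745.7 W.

J = π(d_o⁴ − d_i⁴)/32 = π(0.0255⁴ − 0.0104⁴)/32 = 4.036×10^-8 m⁴.
T_max = τ_allow·J/r = 1.31×10^8 × 4.036×10^-8 / 0.0127 = 414.7 N·m.
ω = 2π·0.610 = 3.833 rad/s, so P_max = T_max·ω = 1589 W.

2.13 hp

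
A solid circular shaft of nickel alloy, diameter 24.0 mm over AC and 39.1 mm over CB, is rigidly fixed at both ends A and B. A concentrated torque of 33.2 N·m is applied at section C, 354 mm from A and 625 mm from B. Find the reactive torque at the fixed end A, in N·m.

6.65 N·m

Compatibility: T_A·a/J_AC = T_B·b/J_CB with T_A + T_B = T₀.
J_AC = 3.26×10^-8 m⁴, J_CB = 2.29×10^-7 m⁴, so T_A = T₀·(J_AC/a)/((J_AC/a)+(J_CB/b)) = 6.653 N·m, T_B = 26.55 N·m.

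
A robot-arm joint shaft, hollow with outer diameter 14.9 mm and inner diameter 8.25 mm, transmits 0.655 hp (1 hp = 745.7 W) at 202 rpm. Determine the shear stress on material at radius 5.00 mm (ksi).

ω = 2π·202/60 = 21.15 rad/s, so T = P/ω = 0.655×745.7 / 21.15 = 23.09 N·m.
J = π(d_o⁴ − d_i⁴)/32 = π(0.0149⁴ − 0.00825⁴)/32 = 4.384×10^-9 m⁴.
Shear stress varies linearly with radius: τ = T·r/J = 23.09 × 0.00500 / 4.384×10^-9 = 2.633×10^7 Pa.

3.82 ksi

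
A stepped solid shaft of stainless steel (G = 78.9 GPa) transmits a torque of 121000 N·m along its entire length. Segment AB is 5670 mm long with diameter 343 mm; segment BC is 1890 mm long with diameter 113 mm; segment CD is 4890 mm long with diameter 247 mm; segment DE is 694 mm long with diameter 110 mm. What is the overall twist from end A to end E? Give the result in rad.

0.282 rad

J_AB = π(0.343)⁴/32 = 1.36×10^-3 m⁴; J_BC = π(0.113)⁴/32 = 1.60×10^-5 m⁴; J_CD = π(0.247)⁴/32 = 3.65×10^-4 m⁴; J_DE = π(0.110)⁴/32 = 1.44×10^-5 m⁴.
θ = (T/G)·Σ L_i/J_i = (121000/78.9×10⁹)·(5.67/1.36×10^-3 + 1.89/1.60×10^-5 + 4.89/3.65×10^-4 + 0.694/1.44×10^-5) = 0.2820 rad.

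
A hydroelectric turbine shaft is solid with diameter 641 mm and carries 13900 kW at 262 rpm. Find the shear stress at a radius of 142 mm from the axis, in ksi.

0.630 ksi

ω = 2π·262/60 = 27.44 rad/s, so T = P/ω = 13900×10³ / 27.44 = 506600 N·m.
J = πd⁴/32 = π(0.641)⁴/32 = 0.01657 m⁴.
Shear stress varies linearly with radius: τ = T·r/J = 506600 × 0.142 / 0.01657 = 4.341×10^6 Pa.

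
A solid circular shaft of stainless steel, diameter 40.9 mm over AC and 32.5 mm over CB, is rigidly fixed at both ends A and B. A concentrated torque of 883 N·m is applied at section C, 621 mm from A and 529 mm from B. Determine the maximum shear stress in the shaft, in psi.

6490 psi

Compatibility: T_A·a/J_AC = T_B·b/J_CB with T_A + T_B = T₀.
J_AC = 2.75×10^-7 m⁴, J_CB = 1.10×10^-7 m⁴, so T_A = T₀·(J_AC/a)/((J_AC/a)+(J_CB/b)) = 601.5 N·m, T_B = 281.5 N·m.
τ in each portion: τ_AC = 4.48×10^7 Pa, τ_CB = 4.18×10^7 Pa; maximum is in AC.
τ_max = T_AC·r/J = 601.5·0.0204/2.75×10^-7 = 4.477×10^7 Pa.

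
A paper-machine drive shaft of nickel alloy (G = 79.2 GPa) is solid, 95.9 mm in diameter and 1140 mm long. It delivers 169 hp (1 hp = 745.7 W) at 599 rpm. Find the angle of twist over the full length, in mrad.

ω = 2π·599/60 = 62.73 rad/s, so T = P/ω = 169×745.7 / 62.73 = 2009 N·m.
J = πd⁴/32 = π(0.0959)⁴/32 = 8.304×10^-6 m⁴.
θ = T·L/(G·J) = 2009 × 1.14 / (79.2×10⁹ × 8.304×10^-6) = 3.483×10^-3 rad.

3.48 mrad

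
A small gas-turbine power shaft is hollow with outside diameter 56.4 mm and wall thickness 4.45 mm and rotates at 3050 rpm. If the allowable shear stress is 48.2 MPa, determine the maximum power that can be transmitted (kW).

269 kW

J = π(d_o⁴ − d_i⁴)/32 = π(0.0564⁴ − 0.0475⁴)/32 = 4.936×10^-7 m⁴.
T_max = τ_allow·J/r = 4.82×10^7 × 4.936×10^-7 / 0.0282 = 843.7 N·m.
ω = 2π·3050/60 = 319.4 rad/s, so P_max = T_max·ω = 2.695×10^5 W.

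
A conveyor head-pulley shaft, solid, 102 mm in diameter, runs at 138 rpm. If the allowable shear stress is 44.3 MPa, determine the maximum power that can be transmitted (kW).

133 kW

J = πd⁴/32 = π(0.102)⁴/32 = 1.063×10^-5 m⁴.
T_max = τ_allow·J/r = 4.43×10^7 × 1.063×10^-5 / 0.0510 = 9231 N·m.
ω = 2π·138/60 = 14.45 rad/s, so P_max = T_max·ω = 1.334×10^5 W.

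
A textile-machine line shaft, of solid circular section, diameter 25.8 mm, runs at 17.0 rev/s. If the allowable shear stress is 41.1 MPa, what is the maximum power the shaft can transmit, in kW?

J = πd⁴/32 = π(0.0258)⁴/32 = 4.350×10^-8 m⁴.
T_max = τ_allow·J/r = 4.11×10^7 × 4.350×10^-8 / 0.0129 = 138.6 N·m.
ω = 2π·17.0 = 106.8 rad/s, so P_max = T_max·ω = 1.480×10^4 W.

14.8 kW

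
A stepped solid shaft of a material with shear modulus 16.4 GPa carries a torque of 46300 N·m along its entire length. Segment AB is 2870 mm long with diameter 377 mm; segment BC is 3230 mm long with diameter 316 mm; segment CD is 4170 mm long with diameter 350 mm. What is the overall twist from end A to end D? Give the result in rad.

J_AB = π(0.377)⁴/32 = 1.98×10^-3 m⁴; J_BC = π(0.316)⁴/32 = 9.79×10^-4 m⁴; J_CD = π(0.350)⁴/32 = 1.47×10^-3 m⁴.
θ = (T/G)·Σ L_i/J_i = (46300/16.4×10⁹)·(2.87/1.98×10^-3 + 3.23/9.79×10^-4 + 4.17/1.47×10^-3) = 0.02139 rad.

0.0214 rad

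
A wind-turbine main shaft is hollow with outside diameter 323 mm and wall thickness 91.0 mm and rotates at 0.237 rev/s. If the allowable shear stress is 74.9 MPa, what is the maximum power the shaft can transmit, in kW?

711 kW

J = π(d_o⁴ − d_i⁴)/32 = π(0.323⁴ − 0.141⁴)/32 = 1.030×10^-3 m⁴.
T_max = τ_allow·J/r = 7.49×10^7 × 1.030×10^-3 / 0.162 = 477600 N·m.
ω = 2π·0.237 = 1.489 rad/s, so P_max = T_max·ω = 7.112×10^5 W.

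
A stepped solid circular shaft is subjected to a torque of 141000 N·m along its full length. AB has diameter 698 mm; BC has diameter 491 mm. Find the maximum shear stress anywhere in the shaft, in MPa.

6.07 MPa

Under the same torque, τ_max = 16T/(πd³) is largest where d is smallest — segment BC (d = 491 mm).
τ_max = 16·141000/(π·(0.491)³) = 6.067×10^6 Pa.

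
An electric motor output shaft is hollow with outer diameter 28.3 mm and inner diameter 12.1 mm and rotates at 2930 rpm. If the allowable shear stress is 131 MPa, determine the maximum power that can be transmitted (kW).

173 kW

J = π(d_o⁴ − d_i⁴)/32 = π(0.0283⁴ − 0.0121⁴)/32 = 6.087×10^-8 m⁴.
T_max = τ_allow·J/r = 1.31×10^8 × 6.087×10^-8 / 0.0142 = 563.5 N·m.
ω = 2π·2930/60 = 306.8 rad/s, so P_max = T_max·ω = 1.729×10^5 W.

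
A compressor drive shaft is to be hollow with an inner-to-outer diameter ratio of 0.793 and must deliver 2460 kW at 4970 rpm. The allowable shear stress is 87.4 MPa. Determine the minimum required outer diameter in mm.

ω = 2π·4970/60 = 520.5 rad/s, so T = P/ω = 2460×10³ / 520.5 = 4727 N·m.
For a hollow shaft with d_i/d_o = 0.793: τ_max = 16T/(π d_o³ (1−k⁴)), so d_o = [16T/(π τ_allow (1−k⁴))]^(1/3) = [16·4727/(π·8.74×10^7·0.6045)]^(1/3) = 0.07695 m.

76.9 mm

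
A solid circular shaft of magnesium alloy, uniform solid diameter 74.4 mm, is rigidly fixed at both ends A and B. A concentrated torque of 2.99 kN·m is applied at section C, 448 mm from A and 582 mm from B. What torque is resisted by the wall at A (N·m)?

1690 N·m

With uniform GJ and both ends fixed, compatibility θ_AC = θ_CB gives T_A·a = T_B·b, together with T_A + T_B = T₀.
T_A = T₀·b/(a+b) = 2990·582/1030 = 1689 N·m; T_B = 1301 N·m.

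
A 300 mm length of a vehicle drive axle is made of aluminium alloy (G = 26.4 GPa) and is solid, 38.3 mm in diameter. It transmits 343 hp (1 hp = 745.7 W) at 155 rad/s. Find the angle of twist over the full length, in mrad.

88.8 mrad

ω = 155 rad/s, so T = P/ω = 343×745.7 / 155.0 = 1650 N·m.
J = πd⁴/32 = π(0.0383)⁴/32 = 2.112×10^-7 m⁴.
θ = T·L/(G·J) = 1650 × 0.300 / (26.4×10⁹ × 2.112×10^-7) = 0.08877 rad.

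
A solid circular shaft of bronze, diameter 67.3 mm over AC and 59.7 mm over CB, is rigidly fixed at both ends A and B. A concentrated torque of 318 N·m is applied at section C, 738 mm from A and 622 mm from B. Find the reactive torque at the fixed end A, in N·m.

Compatibility: T_A·a/J_AC = T_B·b/J_CB with T_A + T_B = T₀.
J_AC = 2.01×10^-6 m⁴, J_CB = 1.25×10^-6 m⁴, so T_A = T₀·(J_AC/a)/((J_AC/a)+(J_CB/b)) = 183.3 N·m, T_B = 134.7 N·m.

183 N·m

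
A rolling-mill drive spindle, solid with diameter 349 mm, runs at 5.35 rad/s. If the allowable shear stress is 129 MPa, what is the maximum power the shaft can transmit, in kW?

J = πd⁴/32 = π(0.349)⁴/32 = 1.456×10^-3 m⁴.
T_max = τ_allow·J/r = 1.29×10^8 × 1.456×10^-3 / 0.174 = 1.077e6 N·m.
ω = 5.35 rad/s, so P_max = T_max·ω = 5.760×10^6 W.

5760 kW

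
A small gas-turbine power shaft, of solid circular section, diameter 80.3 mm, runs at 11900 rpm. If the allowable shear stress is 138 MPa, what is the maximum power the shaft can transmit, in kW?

17500 kW

J = πd⁴/32 = π(0.0803)⁴/32 = 4.082×10^-6 m⁴.
T_max = τ_allow·J/r = 1.38×10^8 × 4.082×10^-6 / 0.0401 = 14030 N·m.
ω = 2π·11900/60 = 1246 rad/s, so P_max = T_max·ω = 1.748×10^7 W.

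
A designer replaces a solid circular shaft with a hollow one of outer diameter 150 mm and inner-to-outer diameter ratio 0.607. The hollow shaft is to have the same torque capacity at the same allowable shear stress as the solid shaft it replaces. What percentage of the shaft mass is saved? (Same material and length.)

Equal τ_max and T ⇒ the solid shaft needs d_s³ = d_o³(1−k⁴), so d_s = 150·(1−0.607⁴)^(1/3) = 142.9 mm.
Area ratio A_h/A_s = d_o²(1−k²)/d_s² = (1−k²)/(1−k⁴)^(2/3) = 0.6961.
Mass saving = 1 − 0.6961 = 30.4 %.

30.4 %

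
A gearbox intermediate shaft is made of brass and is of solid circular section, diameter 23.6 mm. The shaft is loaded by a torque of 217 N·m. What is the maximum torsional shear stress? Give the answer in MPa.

84.1 MPa

J = πd⁴/32 = π(0.0236)⁴/32 = 3.045×10^-8 m⁴.
τ_max = T·r/J = 217.0 × 0.0118 / 3.045×10^-8 = 8.408×10^7 Pa.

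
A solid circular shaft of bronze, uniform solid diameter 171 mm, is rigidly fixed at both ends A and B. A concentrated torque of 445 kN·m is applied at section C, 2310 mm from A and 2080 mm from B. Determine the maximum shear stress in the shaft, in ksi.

With uniform GJ and both ends fixed, compatibility θ_AC = θ_CB gives T_A·a = T_B·b, together with T_A + T_B = T₀.
T_A = T₀·b/(a+b) = 445000·2080/4390 = 210800 N·m; T_B = 234200 N·m.
τ in each portion: τ_AC = 2.15×10^8 Pa, τ_CB = 2.39×10^8 Pa; maximum is in CB.
τ_max = T_CB·r/J = 234200·0.0855/8.39×10^-5 = 2.385×10^8 Pa.

34.6 ksi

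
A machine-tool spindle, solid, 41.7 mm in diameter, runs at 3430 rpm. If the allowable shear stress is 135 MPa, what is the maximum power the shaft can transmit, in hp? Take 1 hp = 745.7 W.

926 hp

J = πd⁴/32 = π(0.0417)⁴/32 = 2.969×10^-7 m⁴.
T_max = τ_allow·J/r = 1.35×10^8 × 2.969×10^-7 / 0.0209 = 1922 N·m.
ω = 2π·3430/60 = 359.2 rad/s, so P_max = T_max·ω = 6.904×10^5 W.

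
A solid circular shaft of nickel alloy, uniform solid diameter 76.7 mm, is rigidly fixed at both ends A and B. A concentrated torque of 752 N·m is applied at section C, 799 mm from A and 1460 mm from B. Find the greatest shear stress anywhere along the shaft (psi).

796 psi

With uniform GJ and both ends fixed, compatibility θ_AC = θ_CB gives T_A·a = T_B·b, together with T_A + T_B = T₀.
T_A = T₀·b/(a+b) = 752.0·1460/2259 = 486.0 N·m; T_B = 266.0 N·m.
τ in each portion: τ_AC = 5.49×10^6 Pa, τ_CB = 3.00×10^6 Pa; maximum is in AC.
τ_max = T_AC·r/J = 486.0·0.0384/3.40×10^-6 = 5.486×10^6 Pa.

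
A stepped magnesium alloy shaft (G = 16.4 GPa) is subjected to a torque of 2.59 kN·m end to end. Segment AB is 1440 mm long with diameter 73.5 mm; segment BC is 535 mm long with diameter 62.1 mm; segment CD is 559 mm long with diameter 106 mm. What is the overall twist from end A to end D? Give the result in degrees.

J_AB = π(0.0735)⁴/32 = 2.87×10^-6 m⁴; J_BC = π(0.0621)⁴/32 = 1.46×10^-6 m⁴; J_CD = π(0.106)⁴/32 = 1.24×10^-5 m⁴.
θ = (T/G)·Σ L_i/J_i = (2590/16.4×10⁹)·(1.44/2.87×10^-6 + 0.535/1.46×10^-6 + 0.559/1.24×10^-5) = 0.1444 rad.

8.27°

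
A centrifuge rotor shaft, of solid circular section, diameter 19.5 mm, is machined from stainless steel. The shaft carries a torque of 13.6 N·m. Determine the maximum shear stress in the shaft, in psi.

J = πd⁴/32 = π(0.0195)⁴/32 = 1.420×10^-8 m⁴.
τ_max = T·r/J = 13.60 × 0.00975 / 1.420×10^-8 = 9.341×10^6 Pa.

1350 psi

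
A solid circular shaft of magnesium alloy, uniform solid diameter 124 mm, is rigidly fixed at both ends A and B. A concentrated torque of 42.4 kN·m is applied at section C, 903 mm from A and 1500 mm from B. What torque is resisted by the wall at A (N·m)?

With uniform GJ and both ends fixed, compatibility θ_AC = θ_CB gives T_A·a = T_B·b, together with T_A + T_B = T₀.
T_A = T₀·b/(a+b) = 42400·1500/2403 = 26470 N·m; T_B = 15930 N·m.

26500 N·m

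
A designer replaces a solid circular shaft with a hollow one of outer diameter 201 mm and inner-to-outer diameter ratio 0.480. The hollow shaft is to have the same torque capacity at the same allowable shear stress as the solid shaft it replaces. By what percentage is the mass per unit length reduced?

Equal τ_max and T ⇒ the solid shaft needs d_s³ = d_o³(1−k⁴), so d_s = 201·(1−0.480⁴)^(1/3) = 197.4 mm.
Area ratio A_h/A_s = d_o²(1−k²)/d_s² = (1−k²)/(1−k⁴)^(2/3) = 0.7981.
Mass saving = 1 − 0.7981 = 20.2 %.

20.2 %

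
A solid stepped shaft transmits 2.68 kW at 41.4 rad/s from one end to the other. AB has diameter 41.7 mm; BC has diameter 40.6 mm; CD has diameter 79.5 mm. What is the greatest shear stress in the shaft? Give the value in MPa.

4.93 MPa

ω = 41.4 rad/s, so T = P/ω = 2.68×10³ / 41.40 = 64.73 N·m.
Under the same torque, τ_max = 16T/(πd³) is largest where d is smallest — segment BC (d = 40.6 mm).
τ_max = 16·64.73/(π·(0.0406)³) = 4.926×10^6 Pa.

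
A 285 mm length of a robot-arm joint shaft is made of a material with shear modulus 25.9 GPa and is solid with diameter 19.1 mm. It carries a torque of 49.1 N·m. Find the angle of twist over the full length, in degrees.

J = πd⁴/32 = π(0.0191)⁴/32 = 1.307×10^-8 m⁴.
θ = T·L/(G·J) = 49.10 × 0.285 / (25.9×10⁹ × 1.307×10^-8) = 0.04135 rad.

2.37°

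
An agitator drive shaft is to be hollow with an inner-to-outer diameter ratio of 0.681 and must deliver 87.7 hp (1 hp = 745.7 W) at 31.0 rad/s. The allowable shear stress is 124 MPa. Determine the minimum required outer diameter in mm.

48.0 mm

ω = 31.0 rad/s, so T = P/ω = 87.7×745.7 / 31.00 = 2110 N·m.
For a hollow shaft with d_i/d_o = 0.681: τ_max = 16T/(π d_o³ (1−k⁴)), so d_o = [16T/(π τ_allow (1−k⁴))]^(1/3) = [16·2110/(π·1.24×10^8·0.7849)]^(1/3) = 0.04797 m.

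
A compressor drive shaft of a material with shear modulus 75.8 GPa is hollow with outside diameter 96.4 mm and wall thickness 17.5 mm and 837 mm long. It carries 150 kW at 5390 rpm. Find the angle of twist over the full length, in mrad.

0.414 mrad

ω = 2π·5390/60 = 564.4 rad/s, so T = P/ω = 150×10³ / 564.4 = 265.8 N·m.
J = π(d_o⁴ − d_i⁴)/32 = π(0.0964⁴ − 0.0614⁴)/32 = 7.083×10^-6 m⁴.
θ = T·L/(G·J) = 265.8 × 0.837 / (75.8×10⁹ × 7.083×10^-6) = 4.143×10^-4 rad.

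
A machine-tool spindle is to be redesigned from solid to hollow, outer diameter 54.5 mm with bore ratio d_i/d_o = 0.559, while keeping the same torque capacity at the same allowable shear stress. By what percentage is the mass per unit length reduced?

Equal τ_max and T ⇒ the solid shaft needs d_s³ = d_o³(1−k⁴), so d_s = 54.5·(1−0.559⁴)^(1/3) = 52.67 mm.
Area ratio A_h/A_s = d_o²(1−k²)/d_s² = (1−k²)/(1−k⁴)^(2/3) = 0.7363.
Mass saving = 1 − 0.7363 = 26.4 %.

26.4 %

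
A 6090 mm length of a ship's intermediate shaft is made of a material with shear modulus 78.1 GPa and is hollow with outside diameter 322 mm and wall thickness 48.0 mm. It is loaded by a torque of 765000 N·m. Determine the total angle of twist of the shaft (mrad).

74.6 mrad

J = π(d_o⁴ − d_i⁴)/32 = π(0.322⁴ − 0.226⁴)/32 = 7.993×10^-4 m⁴.
θ = T·L/(G·J) = 765000 × 6.09 / (78.1×10⁹ × 7.993×10^-4) = 0.07463 rad.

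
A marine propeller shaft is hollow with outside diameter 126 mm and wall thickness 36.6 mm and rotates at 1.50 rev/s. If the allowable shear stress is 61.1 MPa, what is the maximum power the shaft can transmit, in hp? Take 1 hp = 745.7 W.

294 hp

J = π(d_o⁴ − d_i⁴)/32 = π(0.126⁴ − 0.0528⁴)/32 = 2.398×10^-5 m⁴.
T_max = τ_allow·J/r = 6.11×10^7 × 2.398×10^-5 / 0.0630 = 23260 N·m.
ω = 2π·1.50 = 9.425 rad/s, so P_max = T_max·ω = 2.192×10^5 W.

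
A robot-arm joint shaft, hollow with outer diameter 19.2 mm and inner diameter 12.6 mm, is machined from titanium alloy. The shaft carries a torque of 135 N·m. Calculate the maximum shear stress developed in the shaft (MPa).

119 MPa

J = π(d_o⁴ − d_i⁴)/32 = π(0.0192⁴ − 0.0126⁴)/32 = 1.087×10^-8 m⁴.
τ_max = T·r/J = 135.0 × 0.00960 / 1.087×10^-8 = 1.193×10^8 Pa.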